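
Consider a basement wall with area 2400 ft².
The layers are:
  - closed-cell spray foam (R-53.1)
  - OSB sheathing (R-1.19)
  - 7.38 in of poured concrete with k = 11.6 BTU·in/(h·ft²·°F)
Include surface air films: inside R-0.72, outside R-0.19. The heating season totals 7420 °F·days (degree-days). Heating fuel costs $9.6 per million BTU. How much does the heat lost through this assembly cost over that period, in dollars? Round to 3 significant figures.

7.38/11.6 = 0.6362
R_total = 0.72 + 53.1 + 1.19 + 0.6362 + 0.19 = 55.84 ft²·°F·h/BTU
E = A × HDD × 24 / R = 2400 × 7420 × 24 / 55.84 = 7654000 BTU
Cost = 7654000/10⁶ × 9.6 = $73.48

73.5 dollars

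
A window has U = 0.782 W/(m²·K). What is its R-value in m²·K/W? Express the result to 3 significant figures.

R = 1/U = 1/0.782 = 1.279

1.28 m²·K/W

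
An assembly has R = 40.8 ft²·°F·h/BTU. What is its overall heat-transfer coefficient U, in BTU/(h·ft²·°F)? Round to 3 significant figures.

U = 1/R = 1/40.8 = 0.02451

0.0245 BTU/(h·ft²·°F)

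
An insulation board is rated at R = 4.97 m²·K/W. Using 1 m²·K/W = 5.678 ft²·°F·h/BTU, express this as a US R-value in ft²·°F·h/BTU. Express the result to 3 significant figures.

28.2 ft²·°F·h/BTU

R_US = 4.97 × 5.678 = 28.22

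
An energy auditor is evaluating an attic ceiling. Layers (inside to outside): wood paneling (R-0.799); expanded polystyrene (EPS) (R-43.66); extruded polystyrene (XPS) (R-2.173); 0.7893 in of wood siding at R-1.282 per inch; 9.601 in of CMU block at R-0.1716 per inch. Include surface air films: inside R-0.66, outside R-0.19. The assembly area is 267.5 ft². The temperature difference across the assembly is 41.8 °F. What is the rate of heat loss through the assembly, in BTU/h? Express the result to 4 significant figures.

0.7893 × 1.282 = 1.0119
9.601 × 0.1716 = 1.6475
R_total = 0.66 + 0.799 + 43.66 + 2.173 + 1.0119 + 1.6475 + 0.19 = 50.141 ft²·°F·h/BTU
Q = A·ΔT/R = 267.5 × 41.8 / 50.141 = 223 BTU/h

223.0 BTU/h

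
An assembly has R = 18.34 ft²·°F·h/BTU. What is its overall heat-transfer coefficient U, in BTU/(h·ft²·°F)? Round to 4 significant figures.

U = 1/R = 1/18.34 = 0.054526

0.05453 BTU/(h·ft²·°F)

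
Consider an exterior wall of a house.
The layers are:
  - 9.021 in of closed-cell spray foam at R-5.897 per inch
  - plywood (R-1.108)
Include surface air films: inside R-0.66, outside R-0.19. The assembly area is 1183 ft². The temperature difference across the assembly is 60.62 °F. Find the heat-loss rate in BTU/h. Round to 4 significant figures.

1300 BTU/h

9.021 × 5.897 = 53.197
R_total = 0.66 + 53.197 + 1.108 + 0.19 = 55.155 ft²·°F·h/BTU
Q = A·ΔT/R = 1183 × 60.62 / 55.155 = 1300.2 BTU/h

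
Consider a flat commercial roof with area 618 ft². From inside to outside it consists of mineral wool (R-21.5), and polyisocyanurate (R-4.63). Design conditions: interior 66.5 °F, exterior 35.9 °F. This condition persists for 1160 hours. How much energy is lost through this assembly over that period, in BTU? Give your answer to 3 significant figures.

R_total = 21.5 + 4.63 = 26.13 ft²·°F·h/BTU
Q = 618 × (66.5 − 35.9) / 26.13 = 723.7 BTU/h
E = 723.7 × 1160 = 839500 BTU

840000 BTU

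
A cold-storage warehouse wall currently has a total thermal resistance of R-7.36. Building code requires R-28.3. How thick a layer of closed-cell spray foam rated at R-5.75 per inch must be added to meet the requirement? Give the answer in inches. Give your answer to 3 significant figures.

ΔR = 28.3 − 7.36 = 20.94 ft²·°F·h/BTU
L = ΔR / (R/in) = 20.94/5.75 = 3.642 in

3.64 in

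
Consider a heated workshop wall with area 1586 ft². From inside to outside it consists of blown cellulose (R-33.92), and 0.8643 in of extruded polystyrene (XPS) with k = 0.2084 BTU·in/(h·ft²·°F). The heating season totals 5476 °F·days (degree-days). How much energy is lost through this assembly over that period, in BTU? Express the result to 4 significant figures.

0.8643/0.2084 = 4.1473
R_total = 33.92 + 4.1473 = 38.067 ft²·°F·h/BTU
E = A × HDD × 24 / R = 1586 × 5476 × 24 / 38.067 = 5475500 BTU

5476000 BTU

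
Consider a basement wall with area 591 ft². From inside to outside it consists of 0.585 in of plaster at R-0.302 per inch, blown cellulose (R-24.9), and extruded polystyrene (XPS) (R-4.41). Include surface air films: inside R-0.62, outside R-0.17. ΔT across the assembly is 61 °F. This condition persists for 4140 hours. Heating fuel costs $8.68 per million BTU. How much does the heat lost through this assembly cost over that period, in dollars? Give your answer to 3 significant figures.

0.585 × 0.302 = 0.1767
R_total = 0.62 + 0.1767 + 24.9 + 4.41 + 0.17 = 30.28 ft²·°F·h/BTU
Q = 591 × 61 / 30.28 = 1191 BTU/h
E = 1191 × 4140 = 4930000 BTU
Cost = 4930000/10⁶ × 8.68 = $42.79

42.8 dollars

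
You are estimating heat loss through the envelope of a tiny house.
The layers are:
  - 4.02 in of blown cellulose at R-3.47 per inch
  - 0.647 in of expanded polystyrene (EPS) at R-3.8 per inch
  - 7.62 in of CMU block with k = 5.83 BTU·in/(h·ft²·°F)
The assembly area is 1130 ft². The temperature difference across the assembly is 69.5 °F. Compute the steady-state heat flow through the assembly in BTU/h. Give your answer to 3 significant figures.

4430 BTU/h

4.02 × 3.47 = 13.95
0.647 × 3.8 = 2.459
7.62/5.83 = 1.307
R_total = 13.95 + 2.459 + 1.307 = 17.72 ft²·°F·h/BTU
Q = A·ΔT/R = 1130 × 69.5 / 17.72 = 4433 BTU/h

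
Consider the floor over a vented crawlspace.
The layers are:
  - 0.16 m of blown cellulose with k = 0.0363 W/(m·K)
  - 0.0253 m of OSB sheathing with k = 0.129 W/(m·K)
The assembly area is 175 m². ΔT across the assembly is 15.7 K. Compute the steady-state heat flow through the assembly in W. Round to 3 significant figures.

0.16/0.0363 = 4.408
0.0253/0.129 = 0.1961
R_total = 4.408 + 0.1961 = 4.604 m²·K/W
Q = A·ΔT/R = 175 × 15.7 / 4.604 = 596.8 W

597 W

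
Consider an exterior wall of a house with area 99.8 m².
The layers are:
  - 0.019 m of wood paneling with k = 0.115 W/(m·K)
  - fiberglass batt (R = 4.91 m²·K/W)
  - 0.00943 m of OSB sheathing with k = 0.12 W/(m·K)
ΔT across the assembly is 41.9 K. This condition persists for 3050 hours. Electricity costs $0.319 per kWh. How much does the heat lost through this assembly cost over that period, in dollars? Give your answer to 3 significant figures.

0.019/0.115 = 0.1652
0.00943/0.12 = 0.07858
R_total = 0.1652 + 4.91 + 0.07858 = 5.154 m²·K/W
Q = 99.8 × 41.9 / 5.154 = 811.4 W
E = 811.4 W × 3050 h / 1000 = 2475 kWh
Cost = 2475 × 0.319 = $789.4

789 dollars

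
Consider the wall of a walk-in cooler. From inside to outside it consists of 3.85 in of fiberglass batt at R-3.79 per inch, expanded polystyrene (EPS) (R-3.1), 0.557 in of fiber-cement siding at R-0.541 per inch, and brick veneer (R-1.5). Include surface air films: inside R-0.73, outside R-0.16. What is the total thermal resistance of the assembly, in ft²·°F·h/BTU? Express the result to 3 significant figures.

20.4 ft²·°F·h/BTU

3.85 × 3.79 = 14.59
0.557 × 0.541 = 0.3013
R_total = 0.73 + 14.59 + 3.1 + 0.3013 + 1.5 + 0.16 = 20.38 ft²·°F·h/BTU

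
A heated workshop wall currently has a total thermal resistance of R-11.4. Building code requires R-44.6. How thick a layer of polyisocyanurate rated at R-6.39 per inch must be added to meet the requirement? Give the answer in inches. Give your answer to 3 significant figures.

5.20 in

ΔR = 44.6 − 11.4 = 33.2 ft²·°F·h/BTU
L = ΔR / (R/in) = 33.2/6.39 = 5.196 in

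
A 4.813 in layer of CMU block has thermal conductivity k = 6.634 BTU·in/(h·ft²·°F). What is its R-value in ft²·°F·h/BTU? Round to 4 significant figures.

R = L/k = 4.813/6.634 = 0.7255 ft²·°F·h/BTU

0.7255 ft²·°F·h/BTU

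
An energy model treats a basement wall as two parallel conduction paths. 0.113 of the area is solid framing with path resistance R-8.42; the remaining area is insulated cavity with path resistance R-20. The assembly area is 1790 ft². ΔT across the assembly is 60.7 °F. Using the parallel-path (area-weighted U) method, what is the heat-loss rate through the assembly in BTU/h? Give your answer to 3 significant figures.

6280 BTU/h

U_eff = 0.887/20 + 0.113/8.42 = 0.04435 + 0.01342 = 0.05777
R_eff = 1/U_eff = 17.31 ft²·°F·h/BTU
Q = 1790 × 60.7 / 17.31 = 6277 BTU/h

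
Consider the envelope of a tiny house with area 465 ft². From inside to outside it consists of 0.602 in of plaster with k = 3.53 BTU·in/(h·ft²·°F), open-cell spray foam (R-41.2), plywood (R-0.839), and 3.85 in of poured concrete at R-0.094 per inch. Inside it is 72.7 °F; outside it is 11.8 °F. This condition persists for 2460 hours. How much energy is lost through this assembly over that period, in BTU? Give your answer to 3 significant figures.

1640000 BTU

0.602/3.53 = 0.1705
3.85 × 0.094 = 0.3619
R_total = 0.1705 + 41.2 + 0.839 + 0.3619 = 42.57 ft²·°F·h/BTU
Q = 465 × (72.7 − 11.8) / 42.57 = 665.2 BTU/h
E = 665.2 × 2460 = 1636000 BTU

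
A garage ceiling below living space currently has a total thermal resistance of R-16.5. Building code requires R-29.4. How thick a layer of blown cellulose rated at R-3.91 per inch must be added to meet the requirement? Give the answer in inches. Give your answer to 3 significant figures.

ΔR = 29.4 − 16.5 = 12.9 ft²·°F·h/BTU
L = ΔR / (R/in) = 12.9/3.91 = 3.299 in

3.30 in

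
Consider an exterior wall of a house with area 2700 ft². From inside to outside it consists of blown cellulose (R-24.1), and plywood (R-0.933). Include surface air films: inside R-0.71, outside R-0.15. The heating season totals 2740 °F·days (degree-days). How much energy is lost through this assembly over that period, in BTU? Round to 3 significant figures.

R_total = 0.71 + 24.1 + 0.933 + 0.15 = 25.89 ft²·°F·h/BTU
E = A × HDD × 24 / R = 2700 × 2740 × 24 / 25.89 = 6857000 BTU

6860000 BTU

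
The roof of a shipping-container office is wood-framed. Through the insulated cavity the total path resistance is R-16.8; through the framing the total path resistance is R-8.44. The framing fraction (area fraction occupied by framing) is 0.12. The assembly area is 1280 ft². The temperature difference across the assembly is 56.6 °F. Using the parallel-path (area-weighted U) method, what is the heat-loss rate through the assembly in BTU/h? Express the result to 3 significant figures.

4820 BTU/h

U_eff = 0.88/16.8 + 0.12/8.44 = 0.05238 + 0.01422 = 0.0666
R_eff = 1/U_eff = 15.02 ft²·°F·h/BTU
Q = 1280 × 56.6 / 15.02 = 4825 BTU/h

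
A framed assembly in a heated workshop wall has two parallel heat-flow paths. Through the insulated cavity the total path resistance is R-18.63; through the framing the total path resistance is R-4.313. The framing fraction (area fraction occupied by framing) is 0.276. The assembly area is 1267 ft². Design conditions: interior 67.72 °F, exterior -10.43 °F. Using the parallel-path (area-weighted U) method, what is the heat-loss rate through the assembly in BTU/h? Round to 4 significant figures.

10180 BTU/h

U_eff = 0.724/18.63 + 0.276/4.313 = 0.038862 + 0.063993 = 0.10285
R_eff = 1/U_eff = 9.7225 ft²·°F·h/BTU
Q = 1267 × (67.72 − (-10.43)) / 9.7225 = 10184 BTU/h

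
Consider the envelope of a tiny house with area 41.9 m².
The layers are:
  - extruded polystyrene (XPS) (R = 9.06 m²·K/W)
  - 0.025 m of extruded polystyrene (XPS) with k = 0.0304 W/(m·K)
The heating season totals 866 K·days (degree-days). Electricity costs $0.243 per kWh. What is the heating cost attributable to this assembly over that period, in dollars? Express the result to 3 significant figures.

21.4 dollars

0.025/0.0304 = 0.8224
R_total = 9.06 + 0.8224 = 9.882 m²·K/W
E = A × HDD × 24 / R / 1000 = 41.9 × 866 × 24 / 9.882 / 1000 = 88.12 kWh
Cost = 88.12 × 0.243 = $21.41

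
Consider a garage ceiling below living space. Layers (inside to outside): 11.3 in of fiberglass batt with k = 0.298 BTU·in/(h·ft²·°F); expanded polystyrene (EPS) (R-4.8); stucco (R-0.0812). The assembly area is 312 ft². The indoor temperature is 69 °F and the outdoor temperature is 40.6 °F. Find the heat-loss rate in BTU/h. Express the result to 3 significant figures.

11.3/0.298 = 37.92
R_total = 37.92 + 4.8 + 0.0812 = 42.8 ft²·°F·h/BTU
Q = A·ΔT/R = 312 × (69 − 40.6) / 42.8 = 207 BTU/h

207 BTU/h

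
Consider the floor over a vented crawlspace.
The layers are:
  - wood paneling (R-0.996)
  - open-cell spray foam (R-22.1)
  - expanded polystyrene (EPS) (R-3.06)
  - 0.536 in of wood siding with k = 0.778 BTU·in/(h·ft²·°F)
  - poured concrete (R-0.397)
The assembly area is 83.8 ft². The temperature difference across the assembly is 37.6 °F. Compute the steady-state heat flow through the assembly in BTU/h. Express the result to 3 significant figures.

0.536/0.778 = 0.6889
R_total = 0.996 + 22.1 + 3.06 + 0.6889 + 0.397 = 27.24 ft²·°F·h/BTU
Q = A·ΔT/R = 83.8 × 37.6 / 27.24 = 115.7 BTU/h

116 BTU/h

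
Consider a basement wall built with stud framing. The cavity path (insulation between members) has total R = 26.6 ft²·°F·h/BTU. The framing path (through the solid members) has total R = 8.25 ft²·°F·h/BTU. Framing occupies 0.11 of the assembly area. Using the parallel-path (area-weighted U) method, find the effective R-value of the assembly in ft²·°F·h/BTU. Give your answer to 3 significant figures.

U_eff = 0.89/26.6 + 0.11/8.25 = 0.03346 + 0.01333 = 0.04679
R_eff = 1/U_eff = 21.37 ft²·°F·h/BTU

21.4 ft²·°F·h/BTU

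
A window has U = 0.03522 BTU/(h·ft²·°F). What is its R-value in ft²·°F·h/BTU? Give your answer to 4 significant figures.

R = 1/U = 1/0.03522 = 28.393

28.39 ft²·°F·h/BTU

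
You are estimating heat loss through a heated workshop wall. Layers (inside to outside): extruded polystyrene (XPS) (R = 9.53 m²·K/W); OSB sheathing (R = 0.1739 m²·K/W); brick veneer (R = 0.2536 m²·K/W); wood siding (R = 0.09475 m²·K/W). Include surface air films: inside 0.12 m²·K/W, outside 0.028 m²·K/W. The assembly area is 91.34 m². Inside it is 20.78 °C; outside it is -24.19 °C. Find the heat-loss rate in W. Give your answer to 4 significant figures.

402.7 W

R_total = 0.12 + 9.53 + 0.1739 + 0.2536 + 0.09475 + 0.028 = 10.2 m²·K/W
Q = A·ΔT/R = 91.34 × (20.78 − (-24.19)) / 10.2 = 402.69 W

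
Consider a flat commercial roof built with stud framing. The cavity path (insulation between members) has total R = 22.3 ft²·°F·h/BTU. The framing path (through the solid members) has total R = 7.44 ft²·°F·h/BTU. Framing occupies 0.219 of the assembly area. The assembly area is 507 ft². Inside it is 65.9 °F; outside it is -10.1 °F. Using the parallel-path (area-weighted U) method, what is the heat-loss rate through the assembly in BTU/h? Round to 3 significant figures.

U_eff = 0.781/22.3 + 0.219/7.44 = 0.03502 + 0.02944 = 0.06446
R_eff = 1/U_eff = 15.51 ft²·°F·h/BTU
Q = 507 × (65.9 − (-10.1)) / 15.51 = 2484 BTU/h

2480 BTU/h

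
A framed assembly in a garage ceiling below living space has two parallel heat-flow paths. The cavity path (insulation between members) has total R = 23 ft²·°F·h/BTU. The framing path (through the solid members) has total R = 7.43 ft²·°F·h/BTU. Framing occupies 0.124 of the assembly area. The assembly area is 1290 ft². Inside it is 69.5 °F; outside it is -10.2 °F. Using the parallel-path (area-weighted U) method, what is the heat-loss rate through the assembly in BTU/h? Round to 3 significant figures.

5630 BTU/h

U_eff = 0.876/23 + 0.124/7.43 = 0.03809 + 0.01669 = 0.05478
R_eff = 1/U_eff = 18.26 ft²·°F·h/BTU
Q = 1290 × (69.5 − (-10.2)) / 18.26 = 5632 BTU/h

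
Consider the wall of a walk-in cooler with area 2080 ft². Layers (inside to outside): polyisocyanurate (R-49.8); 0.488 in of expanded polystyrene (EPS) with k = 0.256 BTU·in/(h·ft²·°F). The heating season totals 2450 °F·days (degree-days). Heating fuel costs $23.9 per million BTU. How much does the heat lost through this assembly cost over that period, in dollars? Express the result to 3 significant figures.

0.488/0.256 = 1.906
R_total = 49.8 + 1.906 = 51.71 ft²·°F·h/BTU
E = A × HDD × 24 / R = 2080 × 2450 × 24 / 51.71 = 2365000 BTU
Cost = 2365000/10⁶ × 23.9 = $56.53

56.5 dollars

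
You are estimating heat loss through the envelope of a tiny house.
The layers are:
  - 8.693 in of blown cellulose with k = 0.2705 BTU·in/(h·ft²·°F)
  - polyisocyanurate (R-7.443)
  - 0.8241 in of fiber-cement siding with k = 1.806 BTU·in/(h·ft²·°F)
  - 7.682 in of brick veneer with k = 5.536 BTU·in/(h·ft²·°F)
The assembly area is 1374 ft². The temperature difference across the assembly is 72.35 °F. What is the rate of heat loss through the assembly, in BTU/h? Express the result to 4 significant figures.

2400 BTU/h

8.693/0.2705 = 32.137
0.8241/1.806 = 0.45631
7.682/5.536 = 1.3876
R_total = 32.137 + 7.443 + 0.45631 + 1.3876 = 41.424 ft²·°F·h/BTU
Q = A·ΔT/R = 1374 × 72.35 / 41.424 = 2399.8 BTU/h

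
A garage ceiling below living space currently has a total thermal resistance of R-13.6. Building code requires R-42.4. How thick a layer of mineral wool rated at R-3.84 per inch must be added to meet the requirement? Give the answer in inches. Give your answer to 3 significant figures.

7.50 in

ΔR = 42.4 − 13.6 = 28.8 ft²·°F·h/BTU
L = ΔR / (R/in) = 28.8/3.84 = 7.5 in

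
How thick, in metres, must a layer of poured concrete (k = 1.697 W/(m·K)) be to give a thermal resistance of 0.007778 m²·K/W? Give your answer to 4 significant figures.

L = R·k = 0.007778 × 1.697 = 0.013199 m

0.01320 m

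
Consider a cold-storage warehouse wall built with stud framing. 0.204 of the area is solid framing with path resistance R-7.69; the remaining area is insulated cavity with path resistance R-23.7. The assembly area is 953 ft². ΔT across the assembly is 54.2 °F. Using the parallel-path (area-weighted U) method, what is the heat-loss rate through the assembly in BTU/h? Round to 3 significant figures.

3110 BTU/h

U_eff = 0.796/23.7 + 0.204/7.69 = 0.03359 + 0.02653 = 0.06011
R_eff = 1/U_eff = 16.63 ft²·°F·h/BTU
Q = 953 × 54.2 / 16.63 = 3105 BTU/h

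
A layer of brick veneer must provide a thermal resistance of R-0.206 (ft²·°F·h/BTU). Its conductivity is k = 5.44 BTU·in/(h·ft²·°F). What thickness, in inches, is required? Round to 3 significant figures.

L = R × k = 0.206 × 5.44 = 1.121 in

1.12 in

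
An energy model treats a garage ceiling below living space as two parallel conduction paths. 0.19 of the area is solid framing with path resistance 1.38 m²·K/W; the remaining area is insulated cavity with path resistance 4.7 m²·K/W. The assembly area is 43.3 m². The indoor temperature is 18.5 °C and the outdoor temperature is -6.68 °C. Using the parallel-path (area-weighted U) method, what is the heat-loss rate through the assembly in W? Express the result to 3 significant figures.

U_eff = 0.81/4.7 + 0.19/1.38 = 0.1723 + 0.1377 = 0.31
R_eff = 1/U_eff = 3.226 m²·K/W
Q = 43.3 × (18.5 − (-6.68)) / 3.226 = 338 W

338 W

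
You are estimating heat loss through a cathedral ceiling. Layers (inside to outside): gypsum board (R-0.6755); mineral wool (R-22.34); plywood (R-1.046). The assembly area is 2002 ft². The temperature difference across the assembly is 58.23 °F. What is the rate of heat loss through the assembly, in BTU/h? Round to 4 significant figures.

R_total = 0.6755 + 22.34 + 1.046 = 24.061 ft²·°F·h/BTU
Q = A·ΔT/R = 2002 × 58.23 / 24.061 = 4844.9 BTU/h

4845 BTU/h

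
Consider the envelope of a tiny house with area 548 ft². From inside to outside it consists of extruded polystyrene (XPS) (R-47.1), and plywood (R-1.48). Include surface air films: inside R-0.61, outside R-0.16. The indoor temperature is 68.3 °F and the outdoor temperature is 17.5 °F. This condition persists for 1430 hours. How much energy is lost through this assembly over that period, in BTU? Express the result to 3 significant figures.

R_total = 0.61 + 47.1 + 1.48 + 0.16 = 49.35 ft²·°F·h/BTU
Q = 548 × (68.3 − 17.5) / 49.35 = 564.1 BTU/h
E = 564.1 × 1430 = 806700 BTU

807000 BTU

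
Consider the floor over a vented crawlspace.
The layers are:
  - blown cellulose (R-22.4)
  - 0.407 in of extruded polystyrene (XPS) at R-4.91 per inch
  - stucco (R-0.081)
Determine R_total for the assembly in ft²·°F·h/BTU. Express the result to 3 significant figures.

24.5 ft²·°F·h/BTU

0.407 × 4.91 = 1.998
R_total = 22.4 + 1.998 + 0.081 = 24.48 ft²·°F·h/BTU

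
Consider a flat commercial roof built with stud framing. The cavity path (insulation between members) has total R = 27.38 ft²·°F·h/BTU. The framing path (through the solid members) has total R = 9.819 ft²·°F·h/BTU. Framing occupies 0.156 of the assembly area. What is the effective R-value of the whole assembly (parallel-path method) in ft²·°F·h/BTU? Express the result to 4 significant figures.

21.41 ft²·°F·h/BTU

U_eff = 0.844/27.38 + 0.156/9.819 = 0.030825 + 0.015888 = 0.046713
R_eff = 1/U_eff = 21.407 ft²·°F·h/BTU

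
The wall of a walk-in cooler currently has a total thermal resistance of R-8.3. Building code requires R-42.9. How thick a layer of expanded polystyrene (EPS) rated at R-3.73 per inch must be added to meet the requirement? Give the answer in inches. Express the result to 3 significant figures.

9.28 in

ΔR = 42.9 − 8.3 = 34.6 ft²·°F·h/BTU
L = ΔR / (R/in) = 34.6/3.73 = 9.276 in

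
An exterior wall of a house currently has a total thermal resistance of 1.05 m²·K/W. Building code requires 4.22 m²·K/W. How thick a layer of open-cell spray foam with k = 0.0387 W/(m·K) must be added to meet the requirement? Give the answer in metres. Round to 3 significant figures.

0.123 m

ΔR = 4.22 − 1.05 = 3.17 m²·K/W
L = ΔR × k = 3.17 × 0.0387 = 0.1227 m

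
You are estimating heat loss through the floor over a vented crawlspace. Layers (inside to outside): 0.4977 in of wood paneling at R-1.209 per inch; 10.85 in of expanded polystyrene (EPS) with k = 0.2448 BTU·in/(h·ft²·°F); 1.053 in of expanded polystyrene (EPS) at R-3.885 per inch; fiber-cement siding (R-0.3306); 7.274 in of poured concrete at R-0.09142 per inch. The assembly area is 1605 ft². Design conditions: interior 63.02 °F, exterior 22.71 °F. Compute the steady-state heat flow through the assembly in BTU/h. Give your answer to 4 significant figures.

1294 BTU/h

0.4977 × 1.209 = 0.60172
10.85/0.2448 = 44.322
1.053 × 3.885 = 4.0909
7.274 × 0.09142 = 0.66499
R_total = 0.60172 + 44.322 + 4.0909 + 0.3306 + 0.66499 = 50.01 ft²·°F·h/BTU
Q = A·ΔT/R = 1605 × (63.02 − 22.71) / 50.01 = 1293.7 BTU/h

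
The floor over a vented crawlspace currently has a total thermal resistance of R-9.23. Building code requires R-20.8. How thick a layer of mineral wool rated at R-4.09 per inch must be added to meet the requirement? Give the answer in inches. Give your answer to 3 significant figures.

2.83 in

ΔR = 20.8 − 9.23 = 11.57 ft²·°F·h/BTU
L = ΔR / (R/in) = 11.57/4.09 = 2.829 in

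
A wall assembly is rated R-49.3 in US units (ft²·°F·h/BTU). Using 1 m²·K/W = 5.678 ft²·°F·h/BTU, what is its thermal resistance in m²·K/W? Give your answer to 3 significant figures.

8.68 m²·K/W

R_SI = 49.3/5.678 = 8.683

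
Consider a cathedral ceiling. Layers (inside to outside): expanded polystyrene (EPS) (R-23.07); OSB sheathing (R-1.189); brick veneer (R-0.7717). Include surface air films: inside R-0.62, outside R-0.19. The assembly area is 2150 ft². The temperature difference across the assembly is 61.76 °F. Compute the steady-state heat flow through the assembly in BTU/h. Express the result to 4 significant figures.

R_total = 0.62 + 23.07 + 1.189 + 0.7717 + 0.19 = 25.841 ft²·°F·h/BTU
Q = A·ΔT/R = 2150 × 61.76 / 25.841 = 5138.6 BTU/h

5139 BTU/h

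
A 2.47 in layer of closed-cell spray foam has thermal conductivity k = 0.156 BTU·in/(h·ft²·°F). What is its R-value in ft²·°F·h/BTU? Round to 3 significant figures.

15.8 ft²·°F·h/BTU

R = L/k = 2.47/0.156 = 15.83 ft²·°F·h/BTU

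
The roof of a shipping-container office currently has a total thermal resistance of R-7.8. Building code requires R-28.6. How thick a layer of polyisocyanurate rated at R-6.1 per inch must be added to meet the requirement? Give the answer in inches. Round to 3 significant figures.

3.41 in

ΔR = 28.6 − 7.8 = 20.8 ft²·°F·h/BTU
L = ΔR / (R/in) = 20.8/6.1 = 3.41 in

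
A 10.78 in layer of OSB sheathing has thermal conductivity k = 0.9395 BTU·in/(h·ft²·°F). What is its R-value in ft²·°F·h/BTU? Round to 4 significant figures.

R = L/k = 10.78/0.9395 = 11.474 ft²·°F·h/BTU

11.47 ft²·°F·h/BTU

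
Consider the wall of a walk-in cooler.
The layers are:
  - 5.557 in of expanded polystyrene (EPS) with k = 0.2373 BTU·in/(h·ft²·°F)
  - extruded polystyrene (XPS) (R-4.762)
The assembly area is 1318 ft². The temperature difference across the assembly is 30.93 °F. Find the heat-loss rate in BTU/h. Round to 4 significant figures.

5.557/0.2373 = 23.418
R_total = 23.418 + 4.762 = 28.18 ft²·°F·h/BTU
Q = A·ΔT/R = 1318 × 30.93 / 28.18 = 1446.6 BTU/h

1447 BTU/h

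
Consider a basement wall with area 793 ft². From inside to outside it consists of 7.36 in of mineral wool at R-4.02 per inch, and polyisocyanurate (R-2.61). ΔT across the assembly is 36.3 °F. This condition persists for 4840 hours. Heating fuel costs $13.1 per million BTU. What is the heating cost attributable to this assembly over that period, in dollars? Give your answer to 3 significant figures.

7.36 × 4.02 = 29.59
R_total = 29.59 + 2.61 = 32.2 ft²·°F·h/BTU
Q = 793 × 36.3 / 32.2 = 894 BTU/h
E = 894 × 4840 = 4327000 BTU
Cost = 4327000/10⁶ × 13.1 = $56.69

56.7 dollars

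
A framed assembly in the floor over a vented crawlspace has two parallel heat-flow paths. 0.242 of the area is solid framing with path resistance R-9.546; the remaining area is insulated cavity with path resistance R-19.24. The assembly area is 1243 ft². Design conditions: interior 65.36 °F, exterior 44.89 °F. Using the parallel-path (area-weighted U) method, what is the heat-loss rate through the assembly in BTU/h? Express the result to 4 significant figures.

1647 BTU/h

U_eff = 0.758/19.24 + 0.242/9.546 = 0.039397 + 0.025351 = 0.064748
R_eff = 1/U_eff = 15.444 ft²·°F·h/BTU
Q = 1243 × (65.36 − 44.89) / 15.444 = 1647.5 BTU/h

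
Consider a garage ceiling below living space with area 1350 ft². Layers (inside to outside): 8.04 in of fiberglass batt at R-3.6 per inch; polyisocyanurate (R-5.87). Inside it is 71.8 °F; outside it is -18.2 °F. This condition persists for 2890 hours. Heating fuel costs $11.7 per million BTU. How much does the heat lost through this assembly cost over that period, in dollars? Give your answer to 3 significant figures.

8.04 × 3.6 = 28.94
R_total = 28.94 + 5.87 = 34.81 ft²·°F·h/BTU
Q = 1350 × (71.8 − (-18.2)) / 34.81 = 3490 BTU/h
E = 3490 × 2890 = 10090000 BTU
Cost = 10090000/10⁶ × 11.7 = $118

118 dollars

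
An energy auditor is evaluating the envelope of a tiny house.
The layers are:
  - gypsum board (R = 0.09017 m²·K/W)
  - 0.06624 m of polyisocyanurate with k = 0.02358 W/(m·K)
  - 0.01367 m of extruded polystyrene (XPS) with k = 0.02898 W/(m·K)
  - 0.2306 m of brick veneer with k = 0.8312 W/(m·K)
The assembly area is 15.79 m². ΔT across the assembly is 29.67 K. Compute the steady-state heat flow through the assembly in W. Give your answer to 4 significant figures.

128.4 W

0.06624/0.02358 = 2.8092
0.01367/0.02898 = 0.4717
0.2306/0.8312 = 0.27743
R_total = 0.09017 + 2.8092 + 0.4717 + 0.27743 = 3.6485 m²·K/W
Q = A·ΔT/R = 15.79 × 29.67 / 3.6485 = 128.41 W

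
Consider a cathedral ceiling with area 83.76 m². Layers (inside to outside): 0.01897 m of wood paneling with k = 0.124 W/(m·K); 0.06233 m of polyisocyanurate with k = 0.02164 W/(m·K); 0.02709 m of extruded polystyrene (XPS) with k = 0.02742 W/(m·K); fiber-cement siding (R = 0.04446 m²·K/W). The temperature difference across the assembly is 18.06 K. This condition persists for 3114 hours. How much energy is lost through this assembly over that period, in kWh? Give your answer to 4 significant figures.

0.01897/0.124 = 0.15298
0.06233/0.02164 = 2.8803
0.02709/0.02742 = 0.98796
R_total = 0.15298 + 2.8803 + 0.98796 + 0.04446 = 4.0657 m²·K/W
Q = 83.76 × 18.06 / 4.0657 = 372.06 W
E = 372.06 W × 3114 h / 1000 = 1158.6 kWh

1159 kWh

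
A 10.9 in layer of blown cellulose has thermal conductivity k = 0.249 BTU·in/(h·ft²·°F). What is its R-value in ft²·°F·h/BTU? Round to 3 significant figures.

R = L/k = 10.9/0.249 = 43.78 ft²·°F·h/BTU

43.8 ft²·°F·h/BTU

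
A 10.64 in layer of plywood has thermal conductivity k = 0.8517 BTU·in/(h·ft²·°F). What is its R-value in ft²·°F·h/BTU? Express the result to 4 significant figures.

R = L/k = 10.64/0.8517 = 12.493 ft²·°F·h/BTU

12.49 ft²·°F·h/BTU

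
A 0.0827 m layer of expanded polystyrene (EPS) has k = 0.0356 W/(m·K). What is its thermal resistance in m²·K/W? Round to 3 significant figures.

2.32 m²·K/W

R = L/k = 0.0827/0.0356 = 2.323 m²·K/W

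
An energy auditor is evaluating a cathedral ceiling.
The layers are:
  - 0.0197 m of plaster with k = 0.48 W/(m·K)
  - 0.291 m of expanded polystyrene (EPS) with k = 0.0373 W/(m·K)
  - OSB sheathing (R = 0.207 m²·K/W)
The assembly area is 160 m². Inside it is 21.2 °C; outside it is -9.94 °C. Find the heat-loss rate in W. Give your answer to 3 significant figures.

0.0197/0.48 = 0.04104
0.291/0.0373 = 7.802
R_total = 0.04104 + 7.802 + 0.207 = 8.05 m²·K/W
Q = A·ΔT/R = 160 × (21.2 − (-9.94)) / 8.05 = 619 W

619 W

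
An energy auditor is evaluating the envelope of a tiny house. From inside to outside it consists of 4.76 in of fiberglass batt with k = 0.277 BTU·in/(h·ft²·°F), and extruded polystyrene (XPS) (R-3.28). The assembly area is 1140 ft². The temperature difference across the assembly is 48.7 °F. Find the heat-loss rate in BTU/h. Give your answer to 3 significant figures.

2710 BTU/h

4.76/0.277 = 17.18
R_total = 17.18 + 3.28 = 20.46 ft²·°F·h/BTU
Q = A·ΔT/R = 1140 × 48.7 / 20.46 = 2713 BTU/h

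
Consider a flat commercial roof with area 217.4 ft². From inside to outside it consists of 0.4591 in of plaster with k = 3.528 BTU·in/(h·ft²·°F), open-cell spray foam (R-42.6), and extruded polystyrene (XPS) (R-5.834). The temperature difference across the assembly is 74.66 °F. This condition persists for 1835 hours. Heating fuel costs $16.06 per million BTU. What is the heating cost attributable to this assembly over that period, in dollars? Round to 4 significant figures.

9.849 dollars

0.4591/3.528 = 0.13013
R_total = 0.13013 + 42.6 + 5.834 = 48.564 ft²·°F·h/BTU
Q = 217.4 × 74.66 / 48.564 = 334.22 BTU/h
E = 334.22 × 1835 = 613290 BTU
Cost = 613290/10⁶ × 16.06 = $9.8495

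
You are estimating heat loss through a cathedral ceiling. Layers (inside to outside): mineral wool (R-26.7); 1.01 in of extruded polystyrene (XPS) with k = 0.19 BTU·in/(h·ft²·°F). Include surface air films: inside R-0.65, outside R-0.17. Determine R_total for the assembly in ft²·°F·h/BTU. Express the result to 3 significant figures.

32.8 ft²·°F·h/BTU

1.01/0.19 = 5.316
R_total = 0.65 + 26.7 + 5.316 + 0.17 = 32.84 ft²·°F·h/BTU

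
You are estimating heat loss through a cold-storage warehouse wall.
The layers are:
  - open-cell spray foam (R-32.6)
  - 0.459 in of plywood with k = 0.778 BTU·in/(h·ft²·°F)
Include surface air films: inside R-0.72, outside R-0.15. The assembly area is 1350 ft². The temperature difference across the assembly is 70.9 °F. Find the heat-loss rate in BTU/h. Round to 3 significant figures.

0.459/0.778 = 0.59
R_total = 0.72 + 32.6 + 0.59 + 0.15 = 34.06 ft²·°F·h/BTU
Q = A·ΔT/R = 1350 × 70.9 / 34.06 = 2810 BTU/h

2810 BTU/h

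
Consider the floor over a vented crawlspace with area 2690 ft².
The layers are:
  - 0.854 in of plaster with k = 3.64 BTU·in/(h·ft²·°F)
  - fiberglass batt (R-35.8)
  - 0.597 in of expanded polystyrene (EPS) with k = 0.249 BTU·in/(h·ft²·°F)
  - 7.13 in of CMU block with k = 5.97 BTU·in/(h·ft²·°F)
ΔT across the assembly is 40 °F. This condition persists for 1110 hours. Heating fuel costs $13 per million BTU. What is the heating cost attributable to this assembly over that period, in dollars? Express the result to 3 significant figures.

0.854/3.64 = 0.2346
0.597/0.249 = 2.398
7.13/5.97 = 1.194
R_total = 0.2346 + 35.8 + 2.398 + 1.194 = 39.63 ft²·°F·h/BTU
Q = 2690 × 40 / 39.63 = 2715 BTU/h
E = 2715 × 1110 = 3014000 BTU
Cost = 3014000/10⁶ × 13 = $39.18

39.2 dollars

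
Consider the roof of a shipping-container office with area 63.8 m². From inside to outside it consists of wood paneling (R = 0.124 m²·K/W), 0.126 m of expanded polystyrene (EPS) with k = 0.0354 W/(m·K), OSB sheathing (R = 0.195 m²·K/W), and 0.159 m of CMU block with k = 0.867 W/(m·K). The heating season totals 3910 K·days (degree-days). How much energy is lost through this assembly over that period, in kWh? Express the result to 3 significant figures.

1470 kWh

0.126/0.0354 = 3.559
0.159/0.867 = 0.1834
R_total = 0.124 + 3.559 + 0.195 + 0.1834 = 4.062 m²·K/W
E = A × HDD × 24 / R / 1000 = 63.8 × 3910 × 24 / 4.062 / 1000 = 1474 kWh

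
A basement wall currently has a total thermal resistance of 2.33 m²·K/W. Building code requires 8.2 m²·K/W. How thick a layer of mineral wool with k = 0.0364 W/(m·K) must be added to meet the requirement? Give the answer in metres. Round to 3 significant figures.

0.214 m

ΔR = 8.2 − 2.33 = 5.87 m²·K/W
L = ΔR × k = 5.87 × 0.0364 = 0.2137 m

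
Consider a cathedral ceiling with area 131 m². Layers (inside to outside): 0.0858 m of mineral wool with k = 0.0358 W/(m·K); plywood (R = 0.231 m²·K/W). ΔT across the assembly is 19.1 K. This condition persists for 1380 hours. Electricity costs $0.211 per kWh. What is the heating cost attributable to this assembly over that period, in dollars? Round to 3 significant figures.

277 dollars

0.0858/0.0358 = 2.397
R_total = 2.397 + 0.231 = 2.628 m²·K/W
Q = 131 × 19.1 / 2.628 = 952.2 W
E = 952.2 W × 1380 h / 1000 = 1314 kWh
Cost = 1314 × 0.211 = $277.3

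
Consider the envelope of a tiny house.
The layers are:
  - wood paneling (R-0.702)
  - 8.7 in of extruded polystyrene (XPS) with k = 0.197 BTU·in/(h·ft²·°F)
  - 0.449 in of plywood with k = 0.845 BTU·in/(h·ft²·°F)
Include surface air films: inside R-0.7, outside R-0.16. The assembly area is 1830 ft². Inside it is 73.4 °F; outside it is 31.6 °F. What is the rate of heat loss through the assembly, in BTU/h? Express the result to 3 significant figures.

1650 BTU/h

8.7/0.197 = 44.16
0.449/0.845 = 0.5314
R_total = 0.7 + 0.702 + 44.16 + 0.5314 + 0.16 = 46.26 ft²·°F·h/BTU
Q = A·ΔT/R = 1830 × (73.4 − 31.6) / 46.26 = 1654 BTU/h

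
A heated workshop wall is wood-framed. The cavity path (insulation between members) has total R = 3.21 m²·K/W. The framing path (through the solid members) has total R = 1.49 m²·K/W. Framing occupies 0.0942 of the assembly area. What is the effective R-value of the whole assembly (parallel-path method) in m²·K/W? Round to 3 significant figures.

U_eff = 0.9058/3.21 + 0.0942/1.49 = 0.2822 + 0.06322 = 0.3454
R_eff = 1/U_eff = 2.895 m²·K/W

2.90 m²·K/W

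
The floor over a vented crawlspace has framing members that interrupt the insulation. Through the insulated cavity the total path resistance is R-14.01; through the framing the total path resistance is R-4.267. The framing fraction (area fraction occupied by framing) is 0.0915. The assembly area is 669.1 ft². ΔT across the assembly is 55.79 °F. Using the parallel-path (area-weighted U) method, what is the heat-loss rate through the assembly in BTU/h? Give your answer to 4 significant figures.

U_eff = 0.9085/14.01 + 0.0915/4.267 = 0.064847 + 0.021444 = 0.08629
R_eff = 1/U_eff = 11.589 ft²·°F·h/BTU
Q = 669.1 × 55.79 / 11.589 = 3221.1 BTU/h

3221 BTU/h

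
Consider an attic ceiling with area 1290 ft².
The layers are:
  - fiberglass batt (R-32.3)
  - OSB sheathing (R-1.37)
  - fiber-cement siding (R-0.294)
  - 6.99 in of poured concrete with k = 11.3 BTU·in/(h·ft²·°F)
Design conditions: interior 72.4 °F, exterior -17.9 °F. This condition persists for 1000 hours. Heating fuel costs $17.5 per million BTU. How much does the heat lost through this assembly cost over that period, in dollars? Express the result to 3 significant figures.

6.99/11.3 = 0.6186
R_total = 32.3 + 1.37 + 0.294 + 0.6186 = 34.58 ft²·°F·h/BTU
Q = 1290 × (72.4 − (-17.9)) / 34.58 = 3368 BTU/h
E = 3368 × 1000 = 3368000 BTU
Cost = 3368000/10⁶ × 17.5 = $58.95

58.9 dollars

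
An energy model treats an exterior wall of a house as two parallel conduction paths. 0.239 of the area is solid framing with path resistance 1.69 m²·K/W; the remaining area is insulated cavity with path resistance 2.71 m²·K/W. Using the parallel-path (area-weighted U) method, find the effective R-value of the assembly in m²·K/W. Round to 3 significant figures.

U_eff = 0.761/2.71 + 0.239/1.69 = 0.2808 + 0.1414 = 0.4222
R_eff = 1/U_eff = 2.368 m²·K/W

2.37 m²·K/W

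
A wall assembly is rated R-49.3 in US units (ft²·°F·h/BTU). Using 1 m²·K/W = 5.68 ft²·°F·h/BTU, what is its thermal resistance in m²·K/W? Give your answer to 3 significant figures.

8.68 m²·K/W

R_SI = 49.3/5.68 = 8.68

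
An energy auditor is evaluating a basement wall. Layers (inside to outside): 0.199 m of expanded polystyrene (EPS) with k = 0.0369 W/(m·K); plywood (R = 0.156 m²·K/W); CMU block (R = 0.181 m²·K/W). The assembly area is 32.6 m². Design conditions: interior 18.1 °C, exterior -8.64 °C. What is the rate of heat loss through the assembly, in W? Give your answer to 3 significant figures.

152 W

0.199/0.0369 = 5.393
R_total = 5.393 + 0.156 + 0.181 = 5.73 m²·K/W
Q = A·ΔT/R = 32.6 × (18.1 − (-8.64)) / 5.73 = 152.1 W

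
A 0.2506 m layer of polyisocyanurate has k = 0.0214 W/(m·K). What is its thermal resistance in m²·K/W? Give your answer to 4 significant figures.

11.71 m²·K/W

R = L/k = 0.2506/0.0214 = 11.71 m²·K/W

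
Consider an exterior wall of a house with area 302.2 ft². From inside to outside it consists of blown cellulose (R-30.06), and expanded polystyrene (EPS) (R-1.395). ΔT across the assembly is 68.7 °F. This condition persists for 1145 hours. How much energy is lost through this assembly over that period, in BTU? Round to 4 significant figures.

R_total = 30.06 + 1.395 = 31.455 ft²·°F·h/BTU
Q = 302.2 × 68.7 / 31.455 = 660.03 BTU/h
E = 660.03 × 1145 = 755730 BTU

755700 BTU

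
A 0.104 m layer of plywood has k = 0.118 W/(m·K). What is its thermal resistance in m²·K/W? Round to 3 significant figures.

R = L/k = 0.104/0.118 = 0.8814 m²·K/W

0.881 m²·K/W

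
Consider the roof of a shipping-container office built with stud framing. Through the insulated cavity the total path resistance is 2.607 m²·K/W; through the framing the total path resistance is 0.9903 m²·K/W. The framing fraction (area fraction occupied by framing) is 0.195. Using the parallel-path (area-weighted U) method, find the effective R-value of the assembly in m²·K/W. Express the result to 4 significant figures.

U_eff = 0.805/2.607 + 0.195/0.9903 = 0.30878 + 0.19691 = 0.50569
R_eff = 1/U_eff = 1.9775 m²·K/W

1.977 m²·K/W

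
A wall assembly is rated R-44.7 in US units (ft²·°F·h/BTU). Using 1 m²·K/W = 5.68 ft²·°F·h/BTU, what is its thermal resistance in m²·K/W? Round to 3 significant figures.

R_SI = 44.7/5.68 = 7.87

7.87 m²·K/W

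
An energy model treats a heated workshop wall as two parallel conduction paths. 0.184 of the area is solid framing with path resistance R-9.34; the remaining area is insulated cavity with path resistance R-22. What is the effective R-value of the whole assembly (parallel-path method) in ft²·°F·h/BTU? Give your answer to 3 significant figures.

17.6 ft²·°F·h/BTU

U_eff = 0.816/22 + 0.184/9.34 = 0.03709 + 0.0197 = 0.05679
R_eff = 1/U_eff = 17.61 ft²·°F·h/BTU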